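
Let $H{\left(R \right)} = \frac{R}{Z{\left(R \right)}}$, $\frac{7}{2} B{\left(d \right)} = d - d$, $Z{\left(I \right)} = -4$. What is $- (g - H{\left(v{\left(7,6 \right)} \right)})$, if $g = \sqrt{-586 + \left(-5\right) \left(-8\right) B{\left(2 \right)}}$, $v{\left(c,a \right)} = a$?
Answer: $- \frac{3}{2} - i \sqrt{586} \approx -1.5 - 24.207 i$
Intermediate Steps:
$B{\left(d \right)} = 0$ ($B{\left(d \right)} = \frac{2 \left(d - d\right)}{7} = \frac{2}{7} \cdot 0 = 0$)
$H{\left(R \right)} = - \frac{R}{4}$ ($H{\left(R \right)} = \frac{R}{-4} = R \left(- \frac{1}{4}\right) = - \frac{R}{4}$)
$g = i \sqrt{586}$ ($g = \sqrt{-586 + \left(-5\right) \left(-8\right) 0} = \sqrt{-586 + 40 \cdot 0} = \sqrt{-586 + 0} = \sqrt{-586} = i \sqrt{586} \approx 24.207 i$)
$- (g - H{\left(v{\left(7,6 \right)} \right)}) = - (i \sqrt{586} - \left(- \frac{1}{4}\right) 6) = - (i \sqrt{586} - - \frac{3}{2}) = - (i \sqrt{586} + \frac{3}{2}) = - (\frac{3}{2} + i \sqrt{586}) = - \frac{3}{2} - i \sqrt{586}$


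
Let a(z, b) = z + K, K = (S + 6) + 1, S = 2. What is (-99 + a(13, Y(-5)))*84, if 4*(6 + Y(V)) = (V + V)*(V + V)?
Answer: -6468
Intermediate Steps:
K = 9 (K = (2 + 6) + 1 = 8 + 1 = 9)
Y(V) = -6 + V**2 (Y(V) = -6 + ((V + V)*(V + V))/4 = -6 + ((2*V)*(2*V))/4 = -6 + (4*V**2)/4 = -6 + V**2)
a(z, b) = 9 + z (a(z, b) = z + 9 = 9 + z)
(-99 + a(13, Y(-5)))*84 = (-99 + (9 + 13))*84 = (-99 + 22)*84 = -77*84 = -6468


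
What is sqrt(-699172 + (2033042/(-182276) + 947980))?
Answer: sqrt(2066540204336654)/91138 ≈ 498.80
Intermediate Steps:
sqrt(-699172 + (2033042/(-182276) + 947980)) = sqrt(-699172 + (2033042*(-1/182276) + 947980)) = sqrt(-699172 + (-1016521/91138 + 947980)) = sqrt(-699172 + 86395984719/91138) = sqrt(22674846983/91138) = sqrt(2066540204336654)/91138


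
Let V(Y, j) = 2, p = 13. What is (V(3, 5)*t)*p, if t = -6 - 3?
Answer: -234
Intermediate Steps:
t = -9
(V(3, 5)*t)*p = (2*(-9))*13 = -18*13 = -234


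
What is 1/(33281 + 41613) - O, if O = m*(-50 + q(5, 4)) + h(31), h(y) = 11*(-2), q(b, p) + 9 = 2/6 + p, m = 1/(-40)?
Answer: 11589854/561705 ≈ 20.633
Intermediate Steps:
m = -1/40 ≈ -0.025000
q(b, p) = -26/3 + p (q(b, p) = -9 + (2/6 + p) = -9 + (2*(1/6) + p) = -9 + (1/3 + p) = -26/3 + p)
h(y) = -22
O = -619/30 (O = -(-50 + (-26/3 + 4))/40 - 22 = -(-50 - 14/3)/40 - 22 = -1/40*(-164/3) - 22 = 41/30 - 22 = -619/30 ≈ -20.633)
1/(33281 + 41613) - O = 1/(33281 + 41613) - 1*(-619/30) = 1/74894 + 619/30 = 11589854/561705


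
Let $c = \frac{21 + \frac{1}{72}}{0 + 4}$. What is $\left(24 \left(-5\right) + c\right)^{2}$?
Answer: $\frac{1092104209}{82944} \approx 13167.0$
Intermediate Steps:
$c = \frac{1513}{288}$ ($c = \frac{21 + \frac{1}{72}}{4} = \frac{1513}{72} \cdot \frac{1}{4} = \frac{1513}{288} \approx 5.2535$)
$\left(24 \left(-5\right) + c\right)^{2} = \left(24 \left(-5\right) + \frac{1513}{288}\right)^{2} = \left(-120 + \frac{1513}{288}\right)^{2} = \left(- \frac{33047}{288}\right)^{2} = \frac{1092104209}{82944}$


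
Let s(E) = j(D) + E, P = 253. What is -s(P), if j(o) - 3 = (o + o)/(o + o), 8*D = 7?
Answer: -257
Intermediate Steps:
D = 7/8 (D = (1/8)*7 = 7/8 ≈ 0.87500)
j(o) = 4 (j(o) = 3 + (o + o)/(o + o) = 3 + (2*o)/((2*o)) = 3 + (2*o)*(1/(2*o)) = 3 + 1 = 4)
s(E) = 4 + E
-s(P) = -(4 + 253) = -1*257 = -257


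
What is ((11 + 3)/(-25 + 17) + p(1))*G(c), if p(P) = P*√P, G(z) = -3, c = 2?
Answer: 9/4 ≈ 2.2500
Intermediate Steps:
p(P) = P^(3/2)
((11 + 3)/(-25 + 17) + p(1))*G(c) = ((11 + 3)/(-25 + 17) + 1^(3/2))*(-3) = (14/(-8) + 1)*(-3) = (14*(-⅛) + 1)*(-3) = (-7/4 + 1)*(-3) = -¾*(-3) = 9/4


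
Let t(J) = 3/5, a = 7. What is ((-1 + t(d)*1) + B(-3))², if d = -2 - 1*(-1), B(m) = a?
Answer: 1089/25 ≈ 43.560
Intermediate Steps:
B(m) = 7
d = -1 (d = -2 + 1 = -1)
t(J) = ⅗ (t(J) = 3*(⅕) = ⅗)
((-1 + t(d)*1) + B(-3))² = ((-1 + (⅗)*1) + 7)² = ((-1 + ⅗) + 7)² = (-⅖ + 7)² = (33/5)² = 1089/25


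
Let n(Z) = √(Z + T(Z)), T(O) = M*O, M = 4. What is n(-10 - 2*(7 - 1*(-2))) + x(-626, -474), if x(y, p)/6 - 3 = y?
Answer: -3738 + 2*I*√35 ≈ -3738.0 + 11.832*I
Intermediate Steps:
x(y, p) = 18 + 6*y
T(O) = 4*O
n(Z) = √5*√Z (n(Z) = √(Z + 4*Z) = √(5*Z) = √5*√Z)
n(-10 - 2*(7 - 1*(-2))) + x(-626, -474) = √5*√(-10 - 2*(7 - 1*(-2))) + (18 + 6*(-626)) = √5*√(-10 - 2*(7 + 2)) + (18 - 3756) = √5*√(-10 - 2*9) - 3738 = √5*√(-10 - 18) - 3738 = √5*√(-28) - 3738 = √5*(2*I*√7) - 3738 = 2*I*√35 - 3738 = -3738 + 2*I*√35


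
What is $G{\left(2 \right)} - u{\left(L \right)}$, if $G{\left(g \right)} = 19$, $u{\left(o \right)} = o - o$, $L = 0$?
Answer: $19$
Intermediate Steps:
$u{\left(o \right)} = 0$
$G{\left(2 \right)} - u{\left(L \right)} = 19 - 0 = 19 + 0 = 19$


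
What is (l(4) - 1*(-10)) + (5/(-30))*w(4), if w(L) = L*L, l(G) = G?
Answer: 34/3 ≈ 11.333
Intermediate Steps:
w(L) = L²
(l(4) - 1*(-10)) + (5/(-30))*w(4) = (4 - 1*(-10)) + (5/(-30))*4² = (4 + 10) + (5*(-1/30))*16 = 14 - ⅙*16 = 14 - 8/3 = 34/3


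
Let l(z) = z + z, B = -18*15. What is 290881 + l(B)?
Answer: 290341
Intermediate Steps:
B = -270
l(z) = 2*z
290881 + l(B) = 290881 + 2*(-270) = 290881 - 540 = 290341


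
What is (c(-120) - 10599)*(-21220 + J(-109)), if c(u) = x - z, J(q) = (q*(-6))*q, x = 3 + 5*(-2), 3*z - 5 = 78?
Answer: 2951033906/3 ≈ 9.8368e+8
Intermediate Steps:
z = 83/3 (z = 5/3 + (⅓)*78 = 5/3 + 26 = 83/3 ≈ 27.667)
x = -7 (x = 3 - 10 = -7)
J(q) = -6*q² (J(q) = (-6*q)*q = -6*q²)
c(u) = -104/3 (c(u) = -7 - 1*83/3 = -7 - 83/3 = -104/3)
(c(-120) - 10599)*(-21220 + J(-109)) = (-104/3 - 10599)*(-21220 - 6*(-109)²) = -31901*(-21220 - 6*11881)/3 = -31901*(-21220 - 71286)/3 = -31901/3*(-92506) = 2951033906/3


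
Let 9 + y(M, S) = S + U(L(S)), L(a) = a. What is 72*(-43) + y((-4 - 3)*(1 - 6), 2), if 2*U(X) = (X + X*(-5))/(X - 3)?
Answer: -3099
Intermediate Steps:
U(X) = -2*X/(-3 + X) (U(X) = ((X + X*(-5))/(X - 3))/2 = ((X - 5*X)/(-3 + X))/2 = ((-4*X)/(-3 + X))/2 = (-4*X/(-3 + X))/2 = -2*X/(-3 + X))
y(M, S) = -9 + S - 2*S/(-3 + S) (y(M, S) = -9 + (S - 2*S/(-3 + S)) = -9 + S - 2*S/(-3 + S))
72*(-43) + y((-4 - 3)*(1 - 6), 2) = 72*(-43) + (27 + 2² - 14*2)/(-3 + 2) = -3096 + (27 + 4 - 28)/(-1) = -3096 - 1*3 = -3096 - 3 = -3099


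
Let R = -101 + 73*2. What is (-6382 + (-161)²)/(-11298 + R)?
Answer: -6513/3751 ≈ -1.7363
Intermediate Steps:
R = 45 (R = -101 + 146 = 45)
(-6382 + (-161)²)/(-11298 + R) = (-6382 + (-161)²)/(-11298 + 45) = (-6382 + 25921)/(-11253) = 19539*(-1/11253) = -6513/3751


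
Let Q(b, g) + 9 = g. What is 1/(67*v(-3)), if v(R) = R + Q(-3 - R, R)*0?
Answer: -1/201 ≈ -0.0049751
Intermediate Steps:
Q(b, g) = -9 + g
v(R) = R (v(R) = R + (-9 + R)*0 = R + 0 = R)
1/(67*v(-3)) = 1/(67*(-3)) = (1/67)*(-⅓) = -1/201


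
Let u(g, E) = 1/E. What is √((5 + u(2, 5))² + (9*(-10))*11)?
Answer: I*√24074/5 ≈ 31.032*I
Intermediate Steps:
√((5 + u(2, 5))² + (9*(-10))*11) = √((5 + 1/5)² + (9*(-10))*11) = √((5 + ⅕)² - 90*11) = √((26/5)² - 990) = √(676/25 - 990) = √(-24074/25) = I*√24074/5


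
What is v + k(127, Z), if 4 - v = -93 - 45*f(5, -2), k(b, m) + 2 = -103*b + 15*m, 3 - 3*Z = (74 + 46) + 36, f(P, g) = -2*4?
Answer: -14111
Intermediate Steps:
f(P, g) = -8
Z = -51 (Z = 1 - ((74 + 46) + 36)/3 = 1 - (120 + 36)/3 = 1 - ⅓*156 = 1 - 52 = -51)
k(b, m) = -2 - 103*b + 15*m (k(b, m) = -2 + (-103*b + 15*m) = -2 - 103*b + 15*m)
v = -263 (v = 4 - (-93 - 45*(-8)) = 4 - (-93 + 360) = 4 - 1*267 = 4 - 267 = -263)
v + k(127, Z) = -263 + (-2 - 103*127 + 15*(-51)) = -263 + (-2 - 13081 - 765) = -263 - 13848 = -14111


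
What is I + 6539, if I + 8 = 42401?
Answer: 48932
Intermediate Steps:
I = 42393 (I = -8 + 42401 = 42393)
I + 6539 = 42393 + 6539 = 48932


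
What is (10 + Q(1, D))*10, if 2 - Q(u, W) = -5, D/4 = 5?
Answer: 170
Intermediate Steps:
D = 20 (D = 4*5 = 20)
Q(u, W) = 7 (Q(u, W) = 2 - 1*(-5) = 2 + 5 = 7)
(10 + Q(1, D))*10 = (10 + 7)*10 = 17*10 = 170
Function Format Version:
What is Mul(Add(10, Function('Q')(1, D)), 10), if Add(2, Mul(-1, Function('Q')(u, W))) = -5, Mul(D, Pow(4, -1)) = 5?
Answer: 170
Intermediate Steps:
D = 20 (D = Mul(4, 5) = 20)
Function('Q')(u, W) = 7 (Function('Q')(u, W) = Add(2, Mul(-1, -5)) = Add(2, 5) = 7)
Mul(Add(10, Function('Q')(1, D)), 10) = Mul(Add(10, 7), 10) = Mul(17, 10) = 170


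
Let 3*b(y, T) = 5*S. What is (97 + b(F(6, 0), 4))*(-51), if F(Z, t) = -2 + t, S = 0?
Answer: -4947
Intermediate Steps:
b(y, T) = 0 (b(y, T) = (5*0)/3 = (⅓)*0 = 0)
(97 + b(F(6, 0), 4))*(-51) = (97 + 0)*(-51) = 97*(-51) = -4947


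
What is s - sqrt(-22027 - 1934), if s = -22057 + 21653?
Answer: -404 - 7*I*sqrt(489) ≈ -404.0 - 154.79*I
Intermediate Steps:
s = -404
s - sqrt(-22027 - 1934) = -404 - sqrt(-22027 - 1934) = -404 - sqrt(-23961) = -404 - 7*I*sqrt(489)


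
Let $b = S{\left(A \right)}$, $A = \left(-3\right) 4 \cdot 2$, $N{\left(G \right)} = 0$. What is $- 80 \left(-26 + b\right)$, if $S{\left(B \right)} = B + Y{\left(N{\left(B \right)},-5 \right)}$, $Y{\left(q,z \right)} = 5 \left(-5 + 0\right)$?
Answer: $6000$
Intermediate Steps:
$A = -24$ ($A = \left(-12\right) 2 = -24$)
$Y{\left(q,z \right)} = -25$ ($Y{\left(q,z \right)} = 5 \left(-5\right) = -25$)
$S{\left(B \right)} = -25 + B$ ($S{\left(B \right)} = B - 25 = -25 + B$)
$b = -49$ ($b = -25 - 24 = -49$)
$- 80 \left(-26 + b\right) = - 80 \left(-26 - 49\right) = \left(-80\right) \left(-75\right) = 6000$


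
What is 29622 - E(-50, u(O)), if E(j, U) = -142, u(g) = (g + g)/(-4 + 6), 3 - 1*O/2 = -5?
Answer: 29764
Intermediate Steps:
O = 16 (O = 6 - 2*(-5) = 6 + 10 = 16)
u(g) = g (u(g) = (2*g)/2 = (2*g)*(½) = g)
29622 - E(-50, u(O)) = 29622 - 1*(-142) = 29622 + 142 = 29764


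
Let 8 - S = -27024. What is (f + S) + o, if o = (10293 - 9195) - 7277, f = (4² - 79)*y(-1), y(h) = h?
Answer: 20916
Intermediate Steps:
S = 27032 (S = 8 - 1*(-27024) = 8 + 27024 = 27032)
f = 63 (f = (4² - 79)*(-1) = (16 - 79)*(-1) = -63*(-1) = 63)
o = -6179 (o = 1098 - 7277 = -6179)
(f + S) + o = (63 + 27032) - 6179 = 27095 - 6179 = 20916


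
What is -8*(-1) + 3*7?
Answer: 29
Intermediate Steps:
-8*(-1) + 3*7 = 8 + 21 = 29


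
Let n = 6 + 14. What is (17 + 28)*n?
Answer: 900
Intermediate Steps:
n = 20
(17 + 28)*n = (17 + 28)*20 = 45*20 = 900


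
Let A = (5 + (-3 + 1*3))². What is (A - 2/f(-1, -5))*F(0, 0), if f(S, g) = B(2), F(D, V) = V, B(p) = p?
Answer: 0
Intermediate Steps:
f(S, g) = 2
A = 25 (A = (5 + (-3 + 3))² = (5 + 0)² = 5² = 25)
(A - 2/f(-1, -5))*F(0, 0) = (25 - 2/2)*0 = (25 - 2*½)*0 = (25 - 1)*0 = 24*0 = 0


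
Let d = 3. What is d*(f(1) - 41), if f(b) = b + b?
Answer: -117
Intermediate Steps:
f(b) = 2*b
d*(f(1) - 41) = 3*(2*1 - 41) = 3*(2 - 41) = 3*(-39) = -117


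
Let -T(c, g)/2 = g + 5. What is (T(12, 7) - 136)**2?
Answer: 25600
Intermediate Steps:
T(c, g) = -10 - 2*g (T(c, g) = -2*(g + 5) = -2*(5 + g) = -10 - 2*g)
(T(12, 7) - 136)**2 = ((-10 - 2*7) - 136)**2 = ((-10 - 14) - 136)**2 = (-24 - 136)**2 = (-160)**2 = 25600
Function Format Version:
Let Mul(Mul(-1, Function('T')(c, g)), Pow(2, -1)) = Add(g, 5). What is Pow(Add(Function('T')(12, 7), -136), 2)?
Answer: 25600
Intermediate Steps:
Function('T')(c, g) = Add(-10, Mul(-2, g)) (Function('T')(c, g) = Mul(-2, Add(g, 5)) = Mul(-2, Add(5, g)) = Add(-10, Mul(-2, g)))
Pow(Add(Function('T')(12, 7), -136), 2) = Pow(Add(Add(-10, Mul(-2, 7)), -136), 2) = Pow(Add(Add(-10, -14), -136), 2) = Pow(Add(-24, -136), 2) = Pow(-160, 2) = 25600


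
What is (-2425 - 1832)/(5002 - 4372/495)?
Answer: -2107215/2471618 ≈ -0.85256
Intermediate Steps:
(-2425 - 1832)/(5002 - 4372/495) = -4257/(5002 - 4372*1/495) = -4257/(5002 - 4372/495) = -4257/2471618/495 = -4257*495/2471618 = -2107215/2471618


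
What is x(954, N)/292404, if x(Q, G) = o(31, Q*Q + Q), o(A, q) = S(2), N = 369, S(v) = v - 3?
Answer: -1/292404 ≈ -3.4199e-6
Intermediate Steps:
S(v) = -3 + v
o(A, q) = -1 (o(A, q) = -3 + 2 = -1)
x(Q, G) = -1
x(954, N)/292404 = -1/292404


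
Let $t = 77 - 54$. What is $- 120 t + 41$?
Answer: $-2719$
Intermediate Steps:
$t = 23$ ($t = 77 - 54 = 23$)
$- 120 t + 41 = \left(-120\right) 23 + 41 = -2760 + 41 = -2719$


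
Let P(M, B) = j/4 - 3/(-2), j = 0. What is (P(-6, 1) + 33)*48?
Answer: 1656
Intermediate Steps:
P(M, B) = 3/2 (P(M, B) = 0/4 - 3/(-2) = 0*(¼) - 3*(-½) = 0 + 3/2 = 3/2)
(P(-6, 1) + 33)*48 = (3/2 + 33)*48 = (69/2)*48 = 1656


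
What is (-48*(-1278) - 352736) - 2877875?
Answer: -3169267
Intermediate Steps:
(-48*(-1278) - 352736) - 2877875 = (61344 - 352736) - 2877875 = -291392 - 2877875 = -3169267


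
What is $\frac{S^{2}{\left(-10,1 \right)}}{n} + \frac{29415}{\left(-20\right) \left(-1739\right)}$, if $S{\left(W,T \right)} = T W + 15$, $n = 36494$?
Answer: $\frac{2903623}{3430436} \approx 0.84643$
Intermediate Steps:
$S{\left(W,T \right)} = 15 + T W$
$\frac{S^{2}{\left(-10,1 \right)}}{n} + \frac{29415}{\left(-20\right) \left(-1739\right)} = \frac{\left(15 + 1 \left(-10\right)\right)^{2}}{36494} + \frac{29415}{\left(-20\right) \left(-1739\right)} = \left(15 - 10\right)^{2} \cdot \frac{1}{36494} + \frac{29415}{34780} = 5^{2} \cdot \frac{1}{36494} + 29415 \cdot \frac{1}{34780} = 25 \cdot \frac{1}{36494} + \frac{159}{188} = \frac{25}{36494} + \frac{159}{188} = \frac{2903623}{3430436}$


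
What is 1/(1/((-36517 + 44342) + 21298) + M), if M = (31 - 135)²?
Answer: 29123/314994369 ≈ 9.2456e-5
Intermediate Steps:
M = 10816 (M = (-104)² = 10816)
1/(1/((-36517 + 44342) + 21298) + M) = 1/(1/((-36517 + 44342) + 21298) + 10816) = 1/(1/(7825 + 21298) + 10816) = 1/(1/29123 + 10816) = 1/(314994369/29123) = 29123/314994369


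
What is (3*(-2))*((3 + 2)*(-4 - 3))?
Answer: 210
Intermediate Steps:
(3*(-2))*((3 + 2)*(-4 - 3)) = -30*(-7) = -6*(-35) = 210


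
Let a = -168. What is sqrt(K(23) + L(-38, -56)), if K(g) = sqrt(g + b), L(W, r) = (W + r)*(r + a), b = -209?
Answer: sqrt(21056 + I*sqrt(186)) ≈ 145.11 + 0.047*I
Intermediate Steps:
L(W, r) = (-168 + r)*(W + r) (L(W, r) = (W + r)*(r - 168) = (W + r)*(-168 + r) = (-168 + r)*(W + r))
K(g) = sqrt(-209 + g) (K(g) = sqrt(g - 209) = sqrt(-209 + g))
sqrt(K(23) + L(-38, -56)) = sqrt(sqrt(-209 + 23) + ((-56)**2 - 168*(-38) - 168*(-56) - 38*(-56))) = sqrt(sqrt(-186) + (3136 + 6384 + 9408 + 2128)) = sqrt(I*sqrt(186) + 21056) = sqrt(21056 + I*sqrt(186))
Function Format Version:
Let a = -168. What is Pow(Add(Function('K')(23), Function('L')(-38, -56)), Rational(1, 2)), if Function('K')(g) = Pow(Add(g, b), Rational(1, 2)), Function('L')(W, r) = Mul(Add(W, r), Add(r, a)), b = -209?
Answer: Pow(Add(21056, Mul(I, Pow(186, Rational(1, 2)))), Rational(1, 2)) ≈ Add(145.11, Mul(0.0470, I))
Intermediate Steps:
Function('L')(W, r) = Mul(Add(-168, r), Add(W, r)) (Function('L')(W, r) = Mul(Add(W, r), Add(r, -168)) = Mul(Add(W, r), Add(-168, r)) = Mul(Add(-168, r), Add(W, r)))
Function('K')(g) = Pow(Add(-209, g), Rational(1, 2)) (Function('K')(g) = Pow(Add(g, -209), Rational(1, 2)) = Pow(Add(-209, g), Rational(1, 2)))
Pow(Add(Function('K')(23), Function('L')(-38, -56)), Rational(1, 2)) = Pow(Add(Pow(Add(-209, 23), Rational(1, 2)), Add(Pow(-56, 2), Mul(-168, -38), Mul(-168, -56), Mul(-38, -56))), Rational(1, 2)) = Pow(Add(Pow(-186, Rational(1, 2)), Add(3136, 6384, 9408, 2128)), Rational(1, 2)) = Pow(Add(Mul(I, Pow(186, Rational(1, 2))), 21056), Rational(1, 2)) = Pow(Add(21056, Mul(I, Pow(186, Rational(1, 2)))), Rational(1, 2))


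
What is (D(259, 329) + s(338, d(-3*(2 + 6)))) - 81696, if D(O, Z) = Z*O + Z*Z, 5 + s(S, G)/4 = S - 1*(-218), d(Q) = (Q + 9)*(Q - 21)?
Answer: 113960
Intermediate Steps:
d(Q) = (-21 + Q)*(9 + Q) (d(Q) = (9 + Q)*(-21 + Q) = (-21 + Q)*(9 + Q))
s(S, G) = 852 + 4*S (s(S, G) = -20 + 4*(S - 1*(-218)) = -20 + 4*(S + 218) = -20 + 4*(218 + S) = -20 + (872 + 4*S) = 852 + 4*S)
D(O, Z) = Z**2 + O*Z (D(O, Z) = O*Z + Z**2 = Z**2 + O*Z)
(D(259, 329) + s(338, d(-3*(2 + 6)))) - 81696 = (329*(259 + 329) + (852 + 4*338)) - 81696 = (329*588 + (852 + 1352)) - 81696 = (193452 + 2204) - 81696 = 195656 - 81696 = 113960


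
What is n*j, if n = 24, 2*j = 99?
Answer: 1188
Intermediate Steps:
j = 99/2 (j = (½)*99 = 99/2 ≈ 49.500)
n*j = 24*(99/2) = 1188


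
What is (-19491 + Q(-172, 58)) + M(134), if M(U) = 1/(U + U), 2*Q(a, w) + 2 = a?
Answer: -5246903/268 ≈ -19578.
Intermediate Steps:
Q(a, w) = -1 + a/2
M(U) = 1/(2*U)
(-19491 + Q(-172, 58)) + M(134) = (-19491 + (-1 + (½)*(-172))) + (½)/134 = (-19491 + (-1 - 86)) + (½)*(1/134) = (-19491 - 87) + 1/268 = -19578 + 1/268 = -5246903/268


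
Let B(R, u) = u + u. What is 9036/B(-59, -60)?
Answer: -753/10 ≈ -75.300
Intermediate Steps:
B(R, u) = 2*u
9036/B(-59, -60) = 9036/((2*(-60))) = 9036/(-120) = 9036*(-1/120) = -753/10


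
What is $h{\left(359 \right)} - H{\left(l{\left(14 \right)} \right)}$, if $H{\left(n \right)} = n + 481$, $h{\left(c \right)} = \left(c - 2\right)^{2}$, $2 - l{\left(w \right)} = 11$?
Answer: $126977$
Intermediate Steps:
$l{\left(w \right)} = -9$ ($l{\left(w \right)} = 2 - 11 = -9$)
$h{\left(c \right)} = \left(-2 + c\right)^{2}$
$H{\left(n \right)} = 481 + n$
$h{\left(359 \right)} - H{\left(l{\left(14 \right)} \right)} = \left(-2 + 359\right)^{2} - \left(481 - 9\right) = 357^{2} - 472 = 127449 - 472 = 126977$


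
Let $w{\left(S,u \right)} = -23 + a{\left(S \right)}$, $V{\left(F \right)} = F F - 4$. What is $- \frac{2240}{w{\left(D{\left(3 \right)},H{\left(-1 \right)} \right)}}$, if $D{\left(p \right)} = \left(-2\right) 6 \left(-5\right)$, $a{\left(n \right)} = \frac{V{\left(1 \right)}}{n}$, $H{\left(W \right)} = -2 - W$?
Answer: $\frac{44800}{461} \approx 97.18$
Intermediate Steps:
$V{\left(F \right)} = -4 + F^{2}$ ($V{\left(F \right)} = F^{2} - 4 = -4 + F^{2}$)
$a{\left(n \right)} = - \frac{3}{n}$ ($a{\left(n \right)} = \frac{-4 + 1^{2}}{n} = \frac{-4 + 1}{n} = - \frac{3}{n}$)
$D{\left(p \right)} = 60$ ($D{\left(p \right)} = \left(-12\right) \left(-5\right) = 60$)
$w{\left(S,u \right)} = -23 - \frac{3}{S}$
$- \frac{2240}{w{\left(D{\left(3 \right)},H{\left(-1 \right)} \right)}} = - \frac{2240}{-23 - \frac{3}{60}} = - \frac{2240}{-23 - \frac{1}{20}} = - \frac{2240}{- \frac{461}{20}} = \left(-2240\right) \left(- \frac{20}{461}\right) = \frac{44800}{461}$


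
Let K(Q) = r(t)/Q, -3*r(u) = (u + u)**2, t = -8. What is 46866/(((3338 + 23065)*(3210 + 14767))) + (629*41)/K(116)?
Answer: -354979270827203/10125796928 ≈ -35057.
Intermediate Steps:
r(u) = -4*u**2/3 (r(u) = -(u + u)**2/3 = -4*u**2/3)
K(Q) = -256/(3*Q) (K(Q) = (-4/3*(-8)**2)/Q = (-4/3*64)/Q = -256/(3*Q))
46866/(((3338 + 23065)*(3210 + 14767))) + (629*41)/K(116) = 46866/(((3338 + 23065)*(3210 + 14767))) + (629*41)/((-256/3/116)) = 46866/((26403*17977)) + 25789/((-256/3*1/116)) = 46866/474646731 + 25789/(-64/87) = 46866*(1/474646731) + 25789*(-87/64) = 15622/158215577 - 2243643/64 = -354979270827203/10125796928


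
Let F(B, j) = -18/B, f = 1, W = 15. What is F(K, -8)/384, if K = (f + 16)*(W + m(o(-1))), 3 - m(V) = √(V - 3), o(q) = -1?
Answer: -27/178432 - 3*I/178432 ≈ -0.00015132 - 1.6813e-5*I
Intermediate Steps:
m(V) = 3 - √(-3 + V) (m(V) = 3 - √(V - 3) = 3 - √(-3 + V))
K = 306 - 34*I (K = (1 + 16)*(15 + (3 - √(-3 - 1))) = 17*(15 + (3 - √(-4))) = 17*(15 + (3 - 2*I)) = 17*(18 - 2*I) = 306 - 34*I ≈ 306.0 - 34.0*I)
F(K, -8)/384 = -18*(306 + 34*I)/94792/384 = -9*(306 + 34*I)/47396*(1/384) = -3*(306 + 34*I)/6066688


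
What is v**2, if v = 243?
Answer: 59049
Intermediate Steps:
v**2 = 243**2 = 59049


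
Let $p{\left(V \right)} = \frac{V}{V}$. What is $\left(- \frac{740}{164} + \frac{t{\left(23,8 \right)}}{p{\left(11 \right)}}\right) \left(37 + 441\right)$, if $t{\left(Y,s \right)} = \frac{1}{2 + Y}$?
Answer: $- \frac{2191152}{1025} \approx -2137.7$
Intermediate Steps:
$p{\left(V \right)} = 1$
$\left(- \frac{740}{164} + \frac{t{\left(23,8 \right)}}{p{\left(11 \right)}}\right) \left(37 + 441\right) = \left(- \frac{740}{164} + \frac{1}{\left(2 + 23\right) 1}\right) \left(37 + 441\right) = \left(\left(-740\right) \frac{1}{164} + \frac{1}{25} \cdot 1\right) 478 = \left(- \frac{185}{41} + \frac{1}{25} \cdot 1\right) 478 = \left(- \frac{185}{41} + \frac{1}{25}\right) 478 = \left(- \frac{4584}{1025}\right) 478 = - \frac{2191152}{1025}$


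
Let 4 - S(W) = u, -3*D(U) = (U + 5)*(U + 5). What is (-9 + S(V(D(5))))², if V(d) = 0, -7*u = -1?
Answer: 1296/49 ≈ 26.449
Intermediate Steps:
u = ⅐ (u = -⅐*(-1) = ⅐ ≈ 0.14286)
D(U) = -(5 + U)²/3 (D(U) = -(U + 5)*(U + 5)/3 = -(5 + U)*(5 + U)/3 = -(5 + U)²/3)
S(W) = 27/7 (S(W) = 4 - 1*⅐ = 4 - ⅐ = 27/7)
(-9 + S(V(D(5))))² = (-9 + 27/7)² = (-36/7)² = 1296/49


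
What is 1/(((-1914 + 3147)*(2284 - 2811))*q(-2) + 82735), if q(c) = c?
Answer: 1/1382317 ≈ 7.2342e-7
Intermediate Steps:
1/(((-1914 + 3147)*(2284 - 2811))*q(-2) + 82735) = 1/(((-1914 + 3147)*(2284 - 2811))*(-2) + 82735) = 1/((1233*(-527))*(-2) + 82735) = 1/(-649791*(-2) + 82735) = 1/(1299582 + 82735) = 1/1382317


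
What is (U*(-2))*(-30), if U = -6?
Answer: -360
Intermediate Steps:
(U*(-2))*(-30) = -6*(-2)*(-30) = 12*(-30) = -360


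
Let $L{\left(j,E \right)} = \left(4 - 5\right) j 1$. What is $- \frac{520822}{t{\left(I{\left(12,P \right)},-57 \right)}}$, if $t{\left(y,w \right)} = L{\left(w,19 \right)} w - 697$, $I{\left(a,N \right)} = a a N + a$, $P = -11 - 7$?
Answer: $\frac{260411}{1973} \approx 131.99$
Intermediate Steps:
$P = -18$
$I{\left(a,N \right)} = a + N a^{2}$ ($I{\left(a,N \right)} = a^{2} N + a = N a^{2} + a = a + N a^{2}$)
$L{\left(j,E \right)} = - j$ ($L{\left(j,E \right)} = \left(4 - 5\right) j 1 = - j 1 = - j$)
$t{\left(y,w \right)} = -697 - w^{2}$ ($t{\left(y,w \right)} = - w w - 697 = - w^{2} - 697 = -697 - w^{2}$)
$- \frac{520822}{t{\left(I{\left(12,P \right)},-57 \right)}} = - \frac{520822}{-697 - \left(-57\right)^{2}} = - \frac{520822}{-697 - 3249} = - \frac{520822}{-3946} = \left(-520822\right) \left(- \frac{1}{3946}\right) = \frac{260411}{1973}$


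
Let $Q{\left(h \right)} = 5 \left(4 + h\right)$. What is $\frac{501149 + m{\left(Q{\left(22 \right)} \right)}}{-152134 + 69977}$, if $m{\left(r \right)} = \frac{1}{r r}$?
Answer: $- \frac{8469418101}{1388453300} \approx -6.0999$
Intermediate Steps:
$Q{\left(h \right)} = 20 + 5 h$
$m{\left(r \right)} = \frac{1}{r^{2}}$
$\frac{501149 + m{\left(Q{\left(22 \right)} \right)}}{-152134 + 69977} = \frac{501149 + \frac{1}{\left(20 + 5 \cdot 22\right)^{2}}}{-152134 + 69977} = \frac{501149 + \frac{1}{\left(20 + 110\right)^{2}}}{-82157} = \left(501149 + \frac{1}{16900}\right) \left(- \frac{1}{82157}\right) = \frac{8469418101}{16900} \left(- \frac{1}{82157}\right) = - \frac{8469418101}{1388453300}$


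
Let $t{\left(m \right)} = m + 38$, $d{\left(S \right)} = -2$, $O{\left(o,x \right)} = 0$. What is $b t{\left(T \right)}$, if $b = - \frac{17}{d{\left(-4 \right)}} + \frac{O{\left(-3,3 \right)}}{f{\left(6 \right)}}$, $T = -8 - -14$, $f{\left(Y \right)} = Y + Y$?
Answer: $374$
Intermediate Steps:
$f{\left(Y \right)} = 2 Y$
$T = 6$ ($T = -8 + 14 = 6$)
$t{\left(m \right)} = 38 + m$
$b = \frac{17}{2}$ ($b = - \frac{17}{-2} + \frac{0}{2 \cdot 6} = \left(-17\right) \left(- \frac{1}{2}\right) + \frac{0}{12} = \frac{17}{2} + 0 \cdot \frac{1}{12} = \frac{17}{2} + 0 = \frac{17}{2} \approx 8.5$)
$b t{\left(T \right)} = \frac{17 \left(38 + 6\right)}{2} = \frac{17}{2} \cdot 44 = 374$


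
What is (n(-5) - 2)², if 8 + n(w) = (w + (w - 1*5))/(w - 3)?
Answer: 4225/64 ≈ 66.016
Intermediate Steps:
n(w) = -8 + (-5 + 2*w)/(-3 + w) (n(w) = -8 + (w + (w - 1*5))/(w - 3) = -8 + (w + (w - 5))/(-3 + w) = -8 + (w + (-5 + w))/(-3 + w) = -8 + (-5 + 2*w)/(-3 + w))
(n(-5) - 2)² = ((19 - 6*(-5))/(-3 - 5) - 2)² = ((19 + 30)/(-8) - 2)² = (-⅛*49 - 2)² = (-49/8 - 2)² = (-65/8)² = 4225/64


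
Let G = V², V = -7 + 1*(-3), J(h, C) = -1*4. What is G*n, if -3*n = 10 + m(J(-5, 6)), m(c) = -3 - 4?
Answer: -100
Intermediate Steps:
J(h, C) = -4
V = -10 (V = -7 - 3 = -10)
m(c) = -7
n = -1 (n = -(10 - 7)/3 = -⅓*3 = -1)
G = 100 (G = (-10)² = 100)
G*n = 100*(-1) = -100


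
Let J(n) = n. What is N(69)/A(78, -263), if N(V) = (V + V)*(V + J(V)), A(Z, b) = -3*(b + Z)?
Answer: 6348/185 ≈ 34.314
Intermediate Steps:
A(Z, b) = -3*Z - 3*b (A(Z, b) = -3*(Z + b) = -3*Z - 3*b)
N(V) = 4*V**2 (N(V) = (V + V)*(V + V) = (2*V)*(2*V) = 4*V**2)
N(69)/A(78, -263) = (4*69**2)/(-3*78 - 3*(-263)) = (4*4761)/(-234 + 789) = 19044/555 = 19044*(1/555) = 6348/185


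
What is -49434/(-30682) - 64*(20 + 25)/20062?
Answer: 225845187/153885571 ≈ 1.4676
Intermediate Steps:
-49434/(-30682) - 64*(20 + 25)/20062 = -49434*(-1/30682) - 64*45*(1/20062) = 24717/15341 - 2880*1/20062 = 24717/15341 - 1440/10031 = 225845187/153885571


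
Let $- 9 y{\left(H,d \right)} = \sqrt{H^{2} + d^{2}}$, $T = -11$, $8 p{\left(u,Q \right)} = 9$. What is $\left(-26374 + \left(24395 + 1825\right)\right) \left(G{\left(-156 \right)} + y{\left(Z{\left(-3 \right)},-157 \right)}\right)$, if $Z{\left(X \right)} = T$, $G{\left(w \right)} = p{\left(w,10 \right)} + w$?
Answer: $\frac{95403}{4} + \frac{154 \sqrt{24770}}{9} \approx 26544.0$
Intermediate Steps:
$p{\left(u,Q \right)} = \frac{9}{8}$ ($p{\left(u,Q \right)} = \frac{1}{8} \cdot 9 = \frac{9}{8}$)
$G{\left(w \right)} = \frac{9}{8} + w$
$Z{\left(X \right)} = -11$
$y{\left(H,d \right)} = - \frac{\sqrt{H^{2} + d^{2}}}{9}$
$\left(-26374 + \left(24395 + 1825\right)\right) \left(G{\left(-156 \right)} + y{\left(Z{\left(-3 \right)},-157 \right)}\right) = \left(-26374 + \left(24395 + 1825\right)\right) \left(\left(\frac{9}{8} - 156\right) - \frac{\sqrt{\left(-11\right)^{2} + \left(-157\right)^{2}}}{9}\right) = \left(-26374 + 26220\right) \left(- \frac{1239}{8} - \frac{\sqrt{121 + 24649}}{9}\right) = - 154 \left(- \frac{1239}{8} - \frac{\sqrt{24770}}{9}\right) = \frac{95403}{4} + \frac{154 \sqrt{24770}}{9}$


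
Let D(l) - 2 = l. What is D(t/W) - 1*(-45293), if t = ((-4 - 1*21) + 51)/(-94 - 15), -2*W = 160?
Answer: 197486213/4360 ≈ 45295.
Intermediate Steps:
W = -80 (W = -½*160 = -80)
t = -26/109 (t = ((-4 - 21) + 51)/(-109) = (-25 + 51)*(-1/109) = 26*(-1/109) = -26/109 ≈ -0.23853)
D(l) = 2 + l
D(t/W) - 1*(-45293) = (2 - 26/109/(-80)) - 1*(-45293) = (2 - 26/109*(-1/80)) + 45293 = (2 + 13/4360) + 45293 = 8733/4360 + 45293 = 197486213/4360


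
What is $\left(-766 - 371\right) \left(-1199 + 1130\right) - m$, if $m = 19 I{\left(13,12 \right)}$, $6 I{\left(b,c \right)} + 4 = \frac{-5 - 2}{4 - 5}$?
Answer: $\frac{156887}{2} \approx 78444.0$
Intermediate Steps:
$I{\left(b,c \right)} = \frac{1}{2}$ ($I{\left(b,c \right)} = - \frac{2}{3} + \frac{\left(-5 - 2\right) \frac{1}{4 - 5}}{6} = - \frac{2}{3} + \frac{\left(-7\right) \frac{1}{-1}}{6} = - \frac{2}{3} + \frac{\left(-7\right) \left(-1\right)}{6} = - \frac{2}{3} + \frac{1}{6} \cdot 7 = - \frac{2}{3} + \frac{7}{6} = \frac{1}{2}$)
$m = \frac{19}{2}$ ($m = 19 \cdot \frac{1}{2} = \frac{19}{2} \approx 9.5$)
$\left(-766 - 371\right) \left(-1199 + 1130\right) - m = \left(-766 - 371\right) \left(-1199 + 1130\right) - \frac{19}{2} = \left(-1137\right) \left(-69\right) - \frac{19}{2} = 78453 - \frac{19}{2} = \frac{156887}{2}$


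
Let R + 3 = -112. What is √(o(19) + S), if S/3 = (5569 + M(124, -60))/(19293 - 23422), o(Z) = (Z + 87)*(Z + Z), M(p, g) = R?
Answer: 5*√2744174690/4129 ≈ 63.435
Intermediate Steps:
R = -115 (R = -3 - 112 = -115)
M(p, g) = -115
o(Z) = 2*Z*(87 + Z) (o(Z) = (87 + Z)*(2*Z) = 2*Z*(87 + Z))
S = -16362/4129 (S = 3*((5569 - 115)/(19293 - 23422)) = 3*(5454/(-4129)) = 3*(5454*(-1/4129)) = 3*(-5454/4129) = -16362/4129 ≈ -3.9627)
√(o(19) + S) = √(2*19*(87 + 19) - 16362/4129) = √(2*19*106 - 16362/4129) = √(4028 - 16362/4129) = √(16615250/4129) = 5*√2744174690/4129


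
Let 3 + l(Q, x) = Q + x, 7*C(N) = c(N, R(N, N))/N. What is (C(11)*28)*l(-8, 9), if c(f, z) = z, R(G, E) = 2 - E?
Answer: 72/11 ≈ 6.5455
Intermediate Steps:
C(N) = (2 - N)/(7*N) (C(N) = ((2 - N)/N)/7 = (2 - N)/(7*N))
l(Q, x) = -3 + Q + x (l(Q, x) = -3 + (Q + x) = -3 + Q + x)
(C(11)*28)*l(-8, 9) = (((⅐)*(2 - 1*11)/11)*28)*(-3 - 8 + 9) = (((⅐)*(1/11)*(2 - 11))*28)*(-2) = (((⅐)*(1/11)*(-9))*28)*(-2) = -9/77*28*(-2) = -36/11*(-2) = 72/11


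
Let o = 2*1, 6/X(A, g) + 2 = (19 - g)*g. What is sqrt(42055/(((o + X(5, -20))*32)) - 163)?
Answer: sqrt(19288415478)/6232 ≈ 22.285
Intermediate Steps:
X(A, g) = 6/(-2 + g*(19 - g)) (X(A, g) = 6/(-2 + (19 - g)*g) = 6/(-2 + g*(19 - g)))
o = 2
sqrt(42055/(((o + X(5, -20))*32)) - 163) = sqrt(42055/(((2 - 6/(2 + (-20)**2 - 19*(-20)))*32)) - 163) = sqrt(42055/(((2 - 6/(2 + 400 + 380))*32)) - 163) = sqrt(42055/(((2 - 6/782)*32)) - 163) = sqrt(42055/(((2 - 6*1/782)*32)) - 163) = sqrt(42055/(((2 - 3/391)*32)) - 163) = sqrt(42055/(((779/391)*32)) - 163) = sqrt(42055/(24928/391) - 163) = sqrt(42055*(391/24928) - 163) = sqrt(16443505/24928 - 163) = sqrt(12380241/24928) = sqrt(19288415478)/6232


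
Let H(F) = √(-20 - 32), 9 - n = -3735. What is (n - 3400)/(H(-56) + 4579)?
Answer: 1575176/20967293 - 688*I*√13/20967293 ≈ 0.075125 - 0.00011831*I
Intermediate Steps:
n = 3744 (n = 9 - 1*(-3735) = 9 + 3735 = 3744)
H(F) = 2*I*√13 (H(F) = √(-52) = 2*I*√13)
(n - 3400)/(H(-56) + 4579) = (3744 - 3400)/(2*I*√13 + 4579) = 344/(4579 + 2*I*√13)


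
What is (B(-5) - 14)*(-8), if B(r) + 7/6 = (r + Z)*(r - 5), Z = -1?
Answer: -1076/3 ≈ -358.67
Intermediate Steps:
B(r) = -7/6 + (-1 + r)*(-5 + r) (B(r) = -7/6 + (r - 1)*(r - 5) = -7/6 + (-1 + r)*(-5 + r))
(B(-5) - 14)*(-8) = ((23/6 + (-5)² - 6*(-5)) - 14)*(-8) = ((23/6 + 25 + 30) - 14)*(-8) = (353/6 - 14)*(-8) = (269/6)*(-8) = -1076/3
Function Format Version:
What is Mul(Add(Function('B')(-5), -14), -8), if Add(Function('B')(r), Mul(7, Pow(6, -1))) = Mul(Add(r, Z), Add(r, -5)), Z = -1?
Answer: Rational(-1076, 3) ≈ -358.67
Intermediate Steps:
Function('B')(r) = Add(Rational(-7, 6), Mul(Add(-1, r), Add(-5, r))) (Function('B')(r) = Add(Rational(-7, 6), Mul(Add(r, -1), Add(r, -5))) = Add(Rational(-7, 6), Mul(Add(-1, r), Add(-5, r))))
Mul(Add(Function('B')(-5), -14), -8) = Mul(Add(Add(Rational(23, 6), Pow(-5, 2), Mul(-6, -5)), -14), -8) = Mul(Add(Add(Rational(23, 6), 25, 30), -14), -8) = Mul(Add(Rational(353, 6), -14), -8) = Mul(Rational(269, 6), -8) = Rational(-1076, 3)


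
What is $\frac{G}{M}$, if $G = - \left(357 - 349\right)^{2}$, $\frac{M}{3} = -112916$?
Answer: $\frac{16}{84687} \approx 0.00018893$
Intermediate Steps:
$M = -338748$ ($M = 3 \left(-112916\right) = -338748$)
$G = -64$ ($G = - 8^{2} = \left(-1\right) 64 = -64$)
$\frac{G}{M} = - \frac{64}{-338748} = \left(-64\right) \left(- \frac{1}{338748}\right) = \frac{16}{84687}$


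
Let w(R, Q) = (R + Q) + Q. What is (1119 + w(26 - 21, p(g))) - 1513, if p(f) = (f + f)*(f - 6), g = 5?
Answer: -409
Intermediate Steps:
p(f) = 2*f*(-6 + f) (p(f) = (2*f)*(-6 + f) = 2*f*(-6 + f))
w(R, Q) = R + 2*Q (w(R, Q) = (Q + R) + Q = R + 2*Q)
(1119 + w(26 - 21, p(g))) - 1513 = (1119 + ((26 - 21) + 2*(2*5*(-6 + 5)))) - 1513 = (1119 + (5 + 2*(2*5*(-1)))) - 1513 = (1119 + (5 + 2*(-10))) - 1513 = (1119 + (5 - 20)) - 1513 = (1119 - 15) - 1513 = 1104 - 1513 = -409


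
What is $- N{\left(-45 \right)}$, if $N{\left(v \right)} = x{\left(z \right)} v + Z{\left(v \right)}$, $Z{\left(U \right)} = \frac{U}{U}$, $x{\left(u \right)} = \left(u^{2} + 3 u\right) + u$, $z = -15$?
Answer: $7424$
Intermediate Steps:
$x{\left(u \right)} = u^{2} + 4 u$
$Z{\left(U \right)} = 1$
$N{\left(v \right)} = 1 + 165 v$ ($N{\left(v \right)} = - 15 \left(4 - 15\right) v + 1 = \left(-15\right) \left(-11\right) v + 1 = 165 v + 1 = 1 + 165 v$)
$- N{\left(-45 \right)} = - (1 + 165 \left(-45\right)) = - (1 - 7425) = \left(-1\right) \left(-7424\right) = 7424$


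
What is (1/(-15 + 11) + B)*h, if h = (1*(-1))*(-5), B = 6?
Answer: 115/4 ≈ 28.750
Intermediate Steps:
h = 5 (h = -1*(-5) = 5)
(1/(-15 + 11) + B)*h = (1/(-15 + 11) + 6)*5 = (1/(-4) + 6)*5 = (-¼ + 6)*5 = (23/4)*5 = 115/4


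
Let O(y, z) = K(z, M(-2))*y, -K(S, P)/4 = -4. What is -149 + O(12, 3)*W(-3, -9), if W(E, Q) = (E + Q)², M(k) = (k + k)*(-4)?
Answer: 27499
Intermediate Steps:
M(k) = -8*k (M(k) = (2*k)*(-4) = -8*k)
K(S, P) = 16 (K(S, P) = -4*(-4) = 16)
O(y, z) = 16*y
-149 + O(12, 3)*W(-3, -9) = -149 + (16*12)*(-3 - 9)² = -149 + 192*(-12)² = -149 + 192*144 = -149 + 27648 = 27499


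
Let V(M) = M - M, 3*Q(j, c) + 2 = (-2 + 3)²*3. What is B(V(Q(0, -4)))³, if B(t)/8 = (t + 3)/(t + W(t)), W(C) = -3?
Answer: -512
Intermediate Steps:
Q(j, c) = ⅓ (Q(j, c) = -⅔ + ((-2 + 3)²*3)/3 = -⅔ + (1²*3)/3 = -⅔ + (1*3)/3 = -⅔ + (⅓)*3 = -⅔ + 1 = ⅓)
V(M) = 0
B(t) = 8*(3 + t)/(-3 + t) (B(t) = 8*((t + 3)/(t - 3)) = 8*((3 + t)/(-3 + t)) = 8*(3 + t)/(-3 + t))
B(V(Q(0, -4)))³ = (8*(3 + 0)/(-3 + 0))³ = (8*3/(-3))³ = (8*(-⅓)*3)³ = (-8)³ = -512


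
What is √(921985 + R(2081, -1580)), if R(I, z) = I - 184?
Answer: √923882 ≈ 961.19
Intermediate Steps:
R(I, z) = -184 + I
√(921985 + R(2081, -1580)) = √(921985 + (-184 + 2081)) = √(921985 + 1897) = √923882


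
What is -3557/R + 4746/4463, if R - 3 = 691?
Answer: -12581167/3097322 ≈ -4.0620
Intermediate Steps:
R = 694 (R = 3 + 691 = 694)
-3557/R + 4746/4463 = -3557/694 + 4746/4463 = -12581167/3097322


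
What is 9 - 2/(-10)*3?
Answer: 48/5 ≈ 9.6000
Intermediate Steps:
9 - 2/(-10)*3 = 9 - 2*(-1/10)*3 = 9 + (1/5)*3 = 9 + 3/5 = 48/5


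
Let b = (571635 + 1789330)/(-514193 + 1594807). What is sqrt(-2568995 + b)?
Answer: I*sqrt(2999881289137806510)/1080614 ≈ 1602.8*I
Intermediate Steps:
b = 2360965/1080614 ≈ 2.1848
sqrt(-2568995 + b) = sqrt(-2568995 + 2360965/1080614) = sqrt(-2776089601965/1080614) = I*sqrt(2999881289137806510)/1080614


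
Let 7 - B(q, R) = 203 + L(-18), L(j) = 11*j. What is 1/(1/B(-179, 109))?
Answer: 2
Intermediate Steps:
B(q, R) = 2 (B(q, R) = 7 - (203 + 11*(-18)) = 7 - (203 - 198) = 7 - 1*5 = 7 - 5 = 2)
1/(1/B(-179, 109)) = 1/(1/2) = 1/(½) = 2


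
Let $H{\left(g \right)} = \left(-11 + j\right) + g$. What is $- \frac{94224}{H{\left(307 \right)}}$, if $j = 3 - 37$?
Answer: $- \frac{47112}{131} \approx -359.63$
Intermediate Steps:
$j = -34$ ($j = 3 - 37 = -34$)
$H{\left(g \right)} = -45 + g$ ($H{\left(g \right)} = \left(-11 - 34\right) + g = -45 + g$)
$- \frac{94224}{H{\left(307 \right)}} = - \frac{94224}{-45 + 307} = - \frac{94224}{262} = \left(-94224\right) \frac{1}{262} = - \frac{47112}{131}$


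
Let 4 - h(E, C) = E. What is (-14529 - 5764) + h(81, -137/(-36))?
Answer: -20370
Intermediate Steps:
h(E, C) = 4 - E
(-14529 - 5764) + h(81, -137/(-36)) = (-14529 - 5764) + (4 - 1*81) = -20293 + (4 - 81) = -20293 - 77 = -20370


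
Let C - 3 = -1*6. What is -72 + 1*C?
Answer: -75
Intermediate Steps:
C = -3 (C = 3 - 1*6 = 3 - 6 = -3)
-72 + 1*C = -72 + 1*(-3) = -72 - 3 = -75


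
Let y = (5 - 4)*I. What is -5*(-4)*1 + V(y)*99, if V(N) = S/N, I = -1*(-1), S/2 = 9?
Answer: 1802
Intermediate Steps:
S = 18 (S = 2*9 = 18)
I = 1
y = 1 (y = (5 - 4)*1 = 1*1 = 1)
V(N) = 18/N
-5*(-4)*1 + V(y)*99 = -5*(-4)*1 + (18/1)*99 = 20*1 + (18*1)*99 = 20 + 18*99 = 20 + 1782 = 1802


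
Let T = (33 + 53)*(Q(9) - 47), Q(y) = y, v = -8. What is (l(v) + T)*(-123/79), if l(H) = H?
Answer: 402948/79 ≈ 5100.6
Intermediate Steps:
T = -3268 (T = (33 + 53)*(9 - 47) = 86*(-38) = -3268)
(l(v) + T)*(-123/79) = (-8 - 3268)*(-123/79) = -(-402948)/79 = -3276*(-123/79) = 402948/79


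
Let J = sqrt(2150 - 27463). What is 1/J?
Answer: -I*sqrt(25313)/25313 ≈ -0.0062853*I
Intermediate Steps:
J = I*sqrt(25313) (J = sqrt(-25313) = I*sqrt(25313) ≈ 159.1*I)
1/J = 1/(I*sqrt(25313)) = -I*sqrt(25313)/25313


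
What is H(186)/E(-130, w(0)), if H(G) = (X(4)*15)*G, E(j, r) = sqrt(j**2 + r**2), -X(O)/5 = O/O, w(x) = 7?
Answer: -13950*sqrt(16949)/16949 ≈ -107.15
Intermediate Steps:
X(O) = -5 (X(O) = -5*O/O = -5*1 = -5)
H(G) = -75*G (H(G) = (-5*15)*G = -75*G)
H(186)/E(-130, w(0)) = (-75*186)/(sqrt((-130)**2 + 7**2)) = -13950/sqrt(16900 + 49) = -13950*sqrt(16949)/16949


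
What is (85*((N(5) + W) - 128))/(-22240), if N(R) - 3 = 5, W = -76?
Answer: 833/1112 ≈ 0.74910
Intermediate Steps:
N(R) = 8 (N(R) = 3 + 5 = 8)
(85*((N(5) + W) - 128))/(-22240) = (85*((8 - 76) - 128))/(-22240) = (85*(-68 - 128))*(-1/22240) = (85*(-196))*(-1/22240) = -16660*(-1/22240) = 833/1112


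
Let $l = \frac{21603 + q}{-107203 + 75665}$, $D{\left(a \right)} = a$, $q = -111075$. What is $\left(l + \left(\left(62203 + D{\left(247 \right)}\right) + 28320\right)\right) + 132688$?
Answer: $\frac{3523753938}{15769} \approx 2.2346 \cdot 10^{5}$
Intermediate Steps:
$l = \frac{44736}{15769}$ ($l = \frac{21603 - 111075}{-107203 + 75665} = - \frac{89472}{-31538} = \left(-89472\right) \left(- \frac{1}{31538}\right) = \frac{44736}{15769} \approx 2.837$)
$\left(l + \left(\left(62203 + D{\left(247 \right)}\right) + 28320\right)\right) + 132688 = \left(\frac{44736}{15769} + \left(\left(62203 + 247\right) + 28320\right)\right) + 132688 = \left(\frac{44736}{15769} + \left(62450 + 28320\right)\right) + 132688 = \left(\frac{44736}{15769} + 90770\right) + 132688 = \frac{1431396866}{15769} + 132688 = \frac{3523753938}{15769}$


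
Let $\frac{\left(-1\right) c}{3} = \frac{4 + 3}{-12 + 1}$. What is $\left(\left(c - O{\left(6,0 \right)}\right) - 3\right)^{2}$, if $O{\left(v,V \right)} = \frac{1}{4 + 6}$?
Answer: $\frac{17161}{12100} \approx 1.4183$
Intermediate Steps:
$O{\left(v,V \right)} = \frac{1}{10}$
$c = \frac{21}{11}$ ($c = - 3 \frac{4 + 3}{-12 + 1} = - 3 \frac{7}{-11} = - 3 \cdot 7 \left(- \frac{1}{11}\right) = \left(-3\right) \left(- \frac{7}{11}\right) = \frac{21}{11} \approx 1.9091$)
$\left(\left(c - O{\left(6,0 \right)}\right) - 3\right)^{2} = \left(\left(\frac{21}{11} - \frac{1}{10}\right) - 3\right)^{2} = \left(\frac{199}{110} - 3\right)^{2} = \left(- \frac{131}{110}\right)^{2} = \frac{17161}{12100}$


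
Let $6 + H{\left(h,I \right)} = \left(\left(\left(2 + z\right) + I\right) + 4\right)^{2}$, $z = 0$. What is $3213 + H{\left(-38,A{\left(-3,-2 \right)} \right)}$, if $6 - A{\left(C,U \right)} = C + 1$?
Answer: $3403$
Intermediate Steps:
$A{\left(C,U \right)} = 5 - C$ ($A{\left(C,U \right)} = 6 - \left(C + 1\right) = 6 - \left(1 + C\right) = 5 - C$)
$H{\left(h,I \right)} = -6 + \left(6 + I\right)^{2}$ ($H{\left(h,I \right)} = -6 + \left(\left(\left(2 + 0\right) + I\right) + 4\right)^{2} = -6 + \left(\left(2 + I\right) + 4\right)^{2} = -6 + \left(6 + I\right)^{2}$)
$3213 + H{\left(-38,A{\left(-3,-2 \right)} \right)} = 3213 - \left(6 - \left(6 + \left(5 - -3\right)\right)^{2}\right) = 3213 - \left(6 - \left(6 + \left(5 + 3\right)\right)^{2}\right) = 3213 - \left(6 - \left(6 + 8\right)^{2}\right) = 3213 - \left(6 - 14^{2}\right) = 3213 + \left(-6 + 196\right) = 3213 + 190 = 3403$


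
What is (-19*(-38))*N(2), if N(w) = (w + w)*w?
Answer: 5776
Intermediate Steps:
N(w) = 2*w² (N(w) = (2*w)*w = 2*w²)
(-19*(-38))*N(2) = (-19*(-38))*(2*2²) = 722*(2*4) = 722*8 = 5776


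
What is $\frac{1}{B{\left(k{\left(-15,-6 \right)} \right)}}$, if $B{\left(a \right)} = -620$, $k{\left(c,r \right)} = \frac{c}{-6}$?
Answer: $- \frac{1}{620} \approx -0.0016129$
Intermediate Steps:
$k{\left(c,r \right)} = - \frac{c}{6}$ ($k{\left(c,r \right)} = c \left(- \frac{1}{6}\right) = - \frac{c}{6}$)
$\frac{1}{B{\left(k{\left(-15,-6 \right)} \right)}} = \frac{1}{-620} = - \frac{1}{620}$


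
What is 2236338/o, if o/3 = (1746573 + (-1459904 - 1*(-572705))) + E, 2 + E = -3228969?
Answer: -745446/2369597 ≈ -0.31459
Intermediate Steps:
E = -3228971 (E = -2 - 3228969 = -3228971)
o = -7108791 (o = 3*((1746573 + (-1459904 - 1*(-572705))) - 3228971) = 3*((1746573 + (-1459904 + 572705)) - 3228971) = 3*((1746573 - 887199) - 3228971) = 3*(859374 - 3228971) = 3*(-2369597) = -7108791)
2236338/o = 2236338/(-7108791) = 2236338*(-1/7108791) = -745446/2369597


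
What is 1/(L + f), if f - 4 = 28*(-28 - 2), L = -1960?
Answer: -1/2796 ≈ -0.00035765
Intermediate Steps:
f = -836 (f = 4 + 28*(-28 - 2) = 4 + 28*(-30) = 4 - 840 = -836)
1/(L + f) = 1/(-1960 - 836) = 1/(-2796) = -1/2796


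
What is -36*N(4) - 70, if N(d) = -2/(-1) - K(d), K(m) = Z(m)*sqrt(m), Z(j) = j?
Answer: 146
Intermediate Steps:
K(m) = m**(3/2) (K(m) = m*sqrt(m) = m**(3/2))
N(d) = 2 - d**(3/2) (N(d) = -2/(-1) - d**(3/2) = -2*(-1) - d**(3/2) = 2 - d**(3/2))
-36*N(4) - 70 = -36*(2 - 4**(3/2)) - 70 = -36*(2 - 1*8) - 70 = -36*(2 - 8) - 70 = -36*(-6) - 70 = 216 - 70 = 146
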